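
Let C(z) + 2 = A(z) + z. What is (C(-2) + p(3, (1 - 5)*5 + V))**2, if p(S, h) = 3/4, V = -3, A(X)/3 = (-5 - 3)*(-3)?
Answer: 75625/16 ≈ 4726.6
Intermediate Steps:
A(X) = 72 (A(X) = 3*((-5 - 3)*(-3)) = 3*(-8*(-3)) = 3*24 = 72)
C(z) = 70 + z (C(z) = -2 + (72 + z) = 70 + z)
p(S, h) = 3/4 (p(S, h) = 3*(1/4) = 3/4)
(C(-2) + p(3, (1 - 5)*5 + V))**2 = ((70 - 2) + 3/4)**2 = (68 + 3/4)**2 = (275/4)**2 = 75625/16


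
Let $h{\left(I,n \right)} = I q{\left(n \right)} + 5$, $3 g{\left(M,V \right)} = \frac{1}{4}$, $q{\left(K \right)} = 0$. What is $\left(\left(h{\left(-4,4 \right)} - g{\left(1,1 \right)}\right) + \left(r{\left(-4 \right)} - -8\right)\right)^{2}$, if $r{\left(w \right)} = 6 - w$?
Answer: $\frac{75625}{144} \approx 525.17$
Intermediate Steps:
$g{\left(M,V \right)} = \frac{1}{12}$ ($g{\left(M,V \right)} = \frac{1}{3 \cdot 4} = \frac{1}{3} \cdot \frac{1}{4} = \frac{1}{12}$)
$h{\left(I,n \right)} = 5$ ($h{\left(I,n \right)} = I 0 + 5 = 0 + 5 = 5$)
$\left(\left(h{\left(-4,4 \right)} - g{\left(1,1 \right)}\right) + \left(r{\left(-4 \right)} - -8\right)\right)^{2} = \left(\left(5 - \frac{1}{12}\right) + \left(\left(6 - -4\right) - -8\right)\right)^{2} = \left(\left(5 - \frac{1}{12}\right) + \left(\left(6 + 4\right) + 8\right)\right)^{2} = \left(\frac{59}{12} + \left(10 + 8\right)\right)^{2} = \left(\frac{59}{12} + 18\right)^{2} = \left(\frac{275}{12}\right)^{2} = \frac{75625}{144}$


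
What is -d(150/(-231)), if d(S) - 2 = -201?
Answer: 199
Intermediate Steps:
d(S) = -199 (d(S) = 2 - 201 = -199)
-d(150/(-231)) = -1*(-199) = 199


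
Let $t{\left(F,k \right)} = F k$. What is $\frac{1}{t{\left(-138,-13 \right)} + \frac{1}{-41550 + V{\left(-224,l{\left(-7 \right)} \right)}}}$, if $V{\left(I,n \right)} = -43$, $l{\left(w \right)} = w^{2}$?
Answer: $\frac{41593}{74617841} \approx 0.00055741$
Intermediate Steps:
$\frac{1}{t{\left(-138,-13 \right)} + \frac{1}{-41550 + V{\left(-224,l{\left(-7 \right)} \right)}}} = \frac{1}{\left(-138\right) \left(-13\right) + \frac{1}{-41550 - 43}} = \frac{1}{1794 + \frac{1}{-41593}} = \frac{1}{1794 - \frac{1}{41593}} = \frac{1}{\frac{74617841}{41593}} = \frac{41593}{74617841}$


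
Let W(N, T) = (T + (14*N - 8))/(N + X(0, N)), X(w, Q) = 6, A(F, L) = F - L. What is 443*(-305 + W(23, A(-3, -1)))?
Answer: -3780119/29 ≈ -1.3035e+5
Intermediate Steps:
W(N, T) = (-8 + T + 14*N)/(6 + N) (W(N, T) = (T + (14*N - 8))/(N + 6) = (T + (-8 + 14*N))/(6 + N) = (-8 + T + 14*N)/(6 + N))
443*(-305 + W(23, A(-3, -1))) = 443*(-305 + (-8 + (-3 - 1*(-1)) + 14*23)/(6 + 23)) = 443*(-305 + (-8 + (-3 + 1) + 322)/29) = 443*(-305 + (-8 - 2 + 322)/29) = 443*(-305 + (1/29)*312) = 443*(-305 + 312/29) = 443*(-8533/29) = -3780119/29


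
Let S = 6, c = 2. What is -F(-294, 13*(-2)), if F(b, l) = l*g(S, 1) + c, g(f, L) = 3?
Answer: 76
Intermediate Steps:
F(b, l) = 2 + 3*l (F(b, l) = l*3 + 2 = 3*l + 2 = 2 + 3*l)
-F(-294, 13*(-2)) = -(2 + 3*(13*(-2))) = -(2 + 3*(-26)) = -(2 - 78) = -1*(-76) = 76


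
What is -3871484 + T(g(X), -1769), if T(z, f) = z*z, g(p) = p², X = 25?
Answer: -3480859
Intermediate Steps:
T(z, f) = z²
-3871484 + T(g(X), -1769) = -3871484 + (25²)² = -3871484 + 625² = -3871484 + 390625 = -3480859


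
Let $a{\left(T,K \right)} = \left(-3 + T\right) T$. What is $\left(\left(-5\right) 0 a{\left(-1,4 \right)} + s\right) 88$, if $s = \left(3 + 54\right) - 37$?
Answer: $1760$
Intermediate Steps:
$s = 20$ ($s = 57 - 37 = 20$)
$a{\left(T,K \right)} = T \left(-3 + T\right)$
$\left(\left(-5\right) 0 a{\left(-1,4 \right)} + s\right) 88 = \left(\left(-5\right) 0 \left(- (-3 - 1)\right) + 20\right) 88 = \left(0 \left(\left(-1\right) \left(-4\right)\right) + 20\right) 88 = \left(0 \cdot 4 + 20\right) 88 = \left(0 + 20\right) 88 = 20 \cdot 88 = 1760$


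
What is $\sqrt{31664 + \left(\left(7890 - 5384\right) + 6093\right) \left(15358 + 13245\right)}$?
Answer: $\sqrt{245988861} \approx 15684.0$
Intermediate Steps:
$\sqrt{31664 + \left(\left(7890 - 5384\right) + 6093\right) \left(15358 + 13245\right)} = \sqrt{31664 + \left(\left(7890 - 5384\right) + 6093\right) 28603} = \sqrt{31664 + \left(2506 + 6093\right) 28603} = \sqrt{31664 + 8599 \cdot 28603} = \sqrt{31664 + 245957197} = \sqrt{245988861}$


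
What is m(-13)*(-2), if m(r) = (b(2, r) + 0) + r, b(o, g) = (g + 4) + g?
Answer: 70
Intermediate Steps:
b(o, g) = 4 + 2*g (b(o, g) = (4 + g) + g = 4 + 2*g)
m(r) = 4 + 3*r (m(r) = ((4 + 2*r) + 0) + r = (4 + 2*r) + r = 4 + 3*r)
m(-13)*(-2) = (4 + 3*(-13))*(-2) = (4 - 39)*(-2) = -35*(-2) = 70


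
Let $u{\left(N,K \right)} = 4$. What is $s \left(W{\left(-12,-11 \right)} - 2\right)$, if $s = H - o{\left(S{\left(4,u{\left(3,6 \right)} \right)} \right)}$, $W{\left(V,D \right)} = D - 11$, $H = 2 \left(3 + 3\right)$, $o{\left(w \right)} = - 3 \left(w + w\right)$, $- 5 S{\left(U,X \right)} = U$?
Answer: $- \frac{864}{5} \approx -172.8$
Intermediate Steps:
$S{\left(U,X \right)} = - \frac{U}{5}$
$o{\left(w \right)} = - 6 w$ ($o{\left(w \right)} = - 3 \cdot 2 w = - 6 w$)
$H = 12$ ($H = 2 \cdot 6 = 12$)
$W{\left(V,D \right)} = -11 + D$
$s = \frac{36}{5}$ ($s = 12 - - 6 \left(\left(- \frac{1}{5}\right) 4\right) = 12 - \left(-6\right) \left(- \frac{4}{5}\right) = 12 - \frac{24}{5} = \frac{36}{5} \approx 7.2$)
$s \left(W{\left(-12,-11 \right)} - 2\right) = \frac{36 \left(\left(-11 - 11\right) - 2\right)}{5} = \frac{36 \left(-22 - 2\right)}{5} = \frac{36}{5} \left(-24\right) = - \frac{864}{5}$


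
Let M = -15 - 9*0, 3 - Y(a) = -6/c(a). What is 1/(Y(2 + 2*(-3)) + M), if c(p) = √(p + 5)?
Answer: -⅙ ≈ -0.16667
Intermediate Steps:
c(p) = √(5 + p)
Y(a) = 3 + 6/√(5 + a) (Y(a) = 3 - (-6)/(√(5 + a)) = 3 - (-6)/√(5 + a) = 3 + 6/√(5 + a))
M = -15 (M = -15 + 0 = -15)
1/(Y(2 + 2*(-3)) + M) = 1/((3 + 6/√(5 + (2 + 2*(-3)))) - 15) = 1/((3 + 6/√(5 + (2 - 6))) - 15) = 1/((3 + 6/√(5 - 4)) - 15) = 1/((3 + 6/√1) - 15) = 1/((3 + 6*1) - 15) = 1/((3 + 6) - 15) = 1/(9 - 15) = 1/(-6) = -⅙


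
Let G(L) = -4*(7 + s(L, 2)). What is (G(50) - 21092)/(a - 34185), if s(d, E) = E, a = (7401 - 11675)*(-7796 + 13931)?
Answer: 21128/26255175 ≈ 0.00080472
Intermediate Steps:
a = -26220990 (a = -4274*6135 = -26220990)
G(L) = -36 (G(L) = -4*(7 + 2) = -4*9 = -36)
(G(50) - 21092)/(a - 34185) = (-36 - 21092)/(-26220990 - 34185) = -21128/(-26255175) = -21128*(-1/26255175) = 21128/26255175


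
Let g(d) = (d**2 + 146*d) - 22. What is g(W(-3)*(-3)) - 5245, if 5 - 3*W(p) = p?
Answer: -6371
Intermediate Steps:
W(p) = 5/3 - p/3
g(d) = -22 + d**2 + 146*d
g(W(-3)*(-3)) - 5245 = (-22 + ((5/3 - 1/3*(-3))*(-3))**2 + 146*((5/3 - 1/3*(-3))*(-3))) - 5245 = (-22 + ((5/3 + 1)*(-3))**2 + 146*((5/3 + 1)*(-3))) - 5245 = (-22 + ((8/3)*(-3))**2 + 146*((8/3)*(-3))) - 5245 = (-22 + (-8)**2 + 146*(-8)) - 5245 = (-22 + 64 - 1168) - 5245 = -1126 - 5245 = -6371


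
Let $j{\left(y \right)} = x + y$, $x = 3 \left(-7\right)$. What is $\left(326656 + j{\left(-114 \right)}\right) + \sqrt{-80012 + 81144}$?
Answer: $326521 + 2 \sqrt{283} \approx 3.2655 \cdot 10^{5}$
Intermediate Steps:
$x = -21$
$j{\left(y \right)} = -21 + y$
$\left(326656 + j{\left(-114 \right)}\right) + \sqrt{-80012 + 81144} = \left(326656 - 135\right) + \sqrt{-80012 + 81144} = \left(326656 - 135\right) + \sqrt{1132} = 326521 + 2 \sqrt{283}$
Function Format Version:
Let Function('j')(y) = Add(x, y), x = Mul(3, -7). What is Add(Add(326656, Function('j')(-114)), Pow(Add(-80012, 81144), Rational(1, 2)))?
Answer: Add(326521, Mul(2, Pow(283, Rational(1, 2)))) ≈ 3.2655e+5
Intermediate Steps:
x = -21
Function('j')(y) = Add(-21, y)
Add(Add(326656, Function('j')(-114)), Pow(Add(-80012, 81144), Rational(1, 2))) = Add(Add(326656, Add(-21, -114)), Pow(Add(-80012, 81144), Rational(1, 2))) = Add(Add(326656, -135), Pow(1132, Rational(1, 2))) = Add(326521, Mul(2, Pow(283, Rational(1, 2))))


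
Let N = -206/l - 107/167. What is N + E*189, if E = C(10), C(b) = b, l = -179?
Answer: 56513019/29893 ≈ 1890.5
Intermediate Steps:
N = 15249/29893 (N = -206/(-179) - 107/167 = -206*(-1/179) - 107*1/167 = 206/179 - 107/167 = 15249/29893 ≈ 0.51012)
E = 10
N + E*189 = 15249/29893 + 10*189 = 15249/29893 + 1890 = 56513019/29893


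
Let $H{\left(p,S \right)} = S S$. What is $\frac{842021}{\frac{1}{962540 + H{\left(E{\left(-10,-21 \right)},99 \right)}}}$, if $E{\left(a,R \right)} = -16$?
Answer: $818731541161$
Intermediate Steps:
$H{\left(p,S \right)} = S^{2}$
$\frac{842021}{\frac{1}{962540 + H{\left(E{\left(-10,-21 \right)},99 \right)}}} = \frac{842021}{\frac{1}{962540 + 99^{2}}} = \frac{842021}{\frac{1}{962540 + 9801}} = \frac{842021}{\frac{1}{972341}} = 842021 \frac{1}{\frac{1}{972341}} = 842021 \cdot 972341 = 818731541161$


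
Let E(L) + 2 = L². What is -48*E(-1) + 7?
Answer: 55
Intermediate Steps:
E(L) = -2 + L²
-48*E(-1) + 7 = -48*(-2 + (-1)²) + 7 = -48*(-2 + 1) + 7 = -48*(-1) + 7 = 48 + 7 = 55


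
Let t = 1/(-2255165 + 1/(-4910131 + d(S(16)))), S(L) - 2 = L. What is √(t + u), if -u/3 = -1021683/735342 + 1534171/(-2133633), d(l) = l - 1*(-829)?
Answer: √23561807620765257383422539489436440634008994242754/1930025564557154089953494 ≈ 2.5150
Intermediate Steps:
S(L) = 2 + L
d(l) = 829 + l (d(l) = l + 829 = 829 + l)
u = 1102678978607/174327773054 (u = -3*(-1021683/735342 + 1534171/(-2133633)) = -3*(-1021683*1/735342 + 1534171*(-1/2133633)) = -3*(-340561/245114 - 1534171/2133633) = -3*(-1102678978607/522983319162) = 1102678978607/174327773054 ≈ 6.3253)
t = -4909284/11071245451861 (t = 1/(-2255165 + 1/(-4910131 + (829 + (2 + 16)))) = 1/(-2255165 + 1/(-4910131 + (829 + 18))) = 1/(-2255165 + 1/(-4910131 + 847)) = 1/(-2255165 + 1/(-4909284)) = 1/(-2255165 - 1/4909284) = 1/(-11071245451861/4909284) = -4909284/11071245451861 ≈ -4.4343e-7)
√(t + u) = √(-4909284/11071245451861 + 1102678978607/174327773054) = √(12208028770940934657704291/1930025564557154089953494) = √23561807620765257383422539489436440634008994242754/1930025564557154089953494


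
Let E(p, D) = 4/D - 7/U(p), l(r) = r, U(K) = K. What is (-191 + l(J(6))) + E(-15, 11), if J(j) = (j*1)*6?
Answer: -25438/165 ≈ -154.17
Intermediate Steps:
J(j) = 6*j (J(j) = j*6 = 6*j)
E(p, D) = -7/p + 4/D (E(p, D) = 4/D - 7/p = -7/p + 4/D)
(-191 + l(J(6))) + E(-15, 11) = (-191 + 6*6) + (-7/(-15) + 4/11) = (-191 + 36) + (-7*(-1/15) + 4*(1/11)) = -155 + (7/15 + 4/11) = -155 + 137/165 = -25438/165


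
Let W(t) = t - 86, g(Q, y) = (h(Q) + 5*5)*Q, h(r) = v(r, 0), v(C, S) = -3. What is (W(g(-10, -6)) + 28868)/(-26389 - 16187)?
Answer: -14281/21288 ≈ -0.67085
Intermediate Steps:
h(r) = -3
g(Q, y) = 22*Q (g(Q, y) = (-3 + 5*5)*Q = (-3 + 25)*Q = 22*Q)
W(t) = -86 + t
(W(g(-10, -6)) + 28868)/(-26389 - 16187) = ((-86 + 22*(-10)) + 28868)/(-26389 - 16187) = ((-86 - 220) + 28868)/(-42576) = (-306 + 28868)*(-1/42576) = 28562*(-1/42576) = -14281/21288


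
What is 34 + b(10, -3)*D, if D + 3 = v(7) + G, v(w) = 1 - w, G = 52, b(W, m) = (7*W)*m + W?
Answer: -8566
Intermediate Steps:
b(W, m) = W + 7*W*m (b(W, m) = 7*W*m + W = W + 7*W*m)
D = 43 (D = -3 + ((1 - 1*7) + 52) = -3 + ((1 - 7) + 52) = -3 + (-6 + 52) = -3 + 46 = 43)
34 + b(10, -3)*D = 34 + (10*(1 + 7*(-3)))*43 = 34 + (10*(1 - 21))*43 = 34 + (10*(-20))*43 = 34 - 200*43 = 34 - 8600 = -8566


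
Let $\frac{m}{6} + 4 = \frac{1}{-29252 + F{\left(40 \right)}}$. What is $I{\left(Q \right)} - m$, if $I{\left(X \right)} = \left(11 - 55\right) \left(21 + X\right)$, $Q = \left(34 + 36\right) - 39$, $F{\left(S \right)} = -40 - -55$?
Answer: $- \frac{66192562}{29237} \approx -2264.0$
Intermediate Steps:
$F{\left(S \right)} = 15$ ($F{\left(S \right)} = -40 + 55 = 15$)
$Q = 31$ ($Q = 70 - 39 = 31$)
$m = - \frac{701694}{29237}$ ($m = -24 + \frac{6}{-29252 + 15} = -24 + \frac{6}{-29237} = -24 + 6 \left(- \frac{1}{29237}\right) = -24 - \frac{6}{29237} = - \frac{701694}{29237} \approx -24.0$)
$I{\left(X \right)} = -924 - 44 X$ ($I{\left(X \right)} = - 44 \left(21 + X\right) = -924 - 44 X$)
$I{\left(Q \right)} - m = \left(-924 - 1364\right) - - \frac{701694}{29237} = \left(-924 - 1364\right) + \frac{701694}{29237} = -2288 + \frac{701694}{29237} = - \frac{66192562}{29237}$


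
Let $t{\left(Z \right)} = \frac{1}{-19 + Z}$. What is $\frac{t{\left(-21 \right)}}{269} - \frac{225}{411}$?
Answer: $- \frac{807137}{1474120} \approx -0.54754$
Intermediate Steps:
$\frac{t{\left(-21 \right)}}{269} - \frac{225}{411} = \frac{1}{\left(-19 - 21\right) 269} - \frac{225}{411} = \frac{1}{-40} \cdot \frac{1}{269} - \frac{75}{137} = \left(- \frac{1}{40}\right) \frac{1}{269} - \frac{75}{137} = - \frac{1}{10760} - \frac{75}{137} = - \frac{807137}{1474120}$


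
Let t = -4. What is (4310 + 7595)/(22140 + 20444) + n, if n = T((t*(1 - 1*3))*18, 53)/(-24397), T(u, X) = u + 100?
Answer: 280055789/1038921848 ≈ 0.26956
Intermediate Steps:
T(u, X) = 100 + u
n = -244/24397 (n = (100 - 4*(1 - 1*3)*18)/(-24397) = (100 - 4*(1 - 3)*18)*(-1/24397) = (100 - 4*(-2)*18)*(-1/24397) = (100 + 8*18)*(-1/24397) = (100 + 144)*(-1/24397) = 244*(-1/24397) = -244/24397 ≈ -0.010001)
(4310 + 7595)/(22140 + 20444) + n = (4310 + 7595)/(22140 + 20444) - 244/24397 = 11905/42584 - 244/24397 = 280055789/1038921848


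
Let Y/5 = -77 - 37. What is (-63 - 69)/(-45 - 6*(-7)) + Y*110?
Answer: -62656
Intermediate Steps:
Y = -570 (Y = 5*(-77 - 37) = 5*(-114) = -570)
(-63 - 69)/(-45 - 6*(-7)) + Y*110 = (-63 - 69)/(-45 - 6*(-7)) - 570*110 = -132/(-45 + 42) - 62700 = -132/(-3) - 62700 = -132*(-1/3) - 62700 = 44 - 62700 = -62656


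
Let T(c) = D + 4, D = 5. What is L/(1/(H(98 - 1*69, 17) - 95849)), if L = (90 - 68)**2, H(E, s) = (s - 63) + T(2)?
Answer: -46408824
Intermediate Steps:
T(c) = 9 (T(c) = 5 + 4 = 9)
H(E, s) = -54 + s (H(E, s) = (s - 63) + 9 = (-63 + s) + 9 = -54 + s)
L = 484 (L = 22**2 = 484)
L/(1/(H(98 - 1*69, 17) - 95849)) = 484/(1/((-54 + 17) - 95849)) = 484/(1/(-37 - 95849)) = 484/(1/(-95886)) = 484/(-1/95886) = 484*(-95886) = -46408824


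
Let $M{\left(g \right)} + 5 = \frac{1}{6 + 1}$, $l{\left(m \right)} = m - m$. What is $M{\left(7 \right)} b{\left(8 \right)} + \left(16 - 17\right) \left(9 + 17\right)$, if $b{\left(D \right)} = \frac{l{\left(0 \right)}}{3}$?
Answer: $-26$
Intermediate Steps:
$l{\left(m \right)} = 0$
$b{\left(D \right)} = 0$ ($b{\left(D \right)} = \frac{0}{3} = 0 \cdot \frac{1}{3} = 0$)
$M{\left(g \right)} = - \frac{34}{7}$ ($M{\left(g \right)} = -5 + \frac{1}{6 + 1} = -5 + \frac{1}{7} = - \frac{34}{7}$)
$M{\left(7 \right)} b{\left(8 \right)} + \left(16 - 17\right) \left(9 + 17\right) = \left(- \frac{34}{7}\right) 0 + \left(16 - 17\right) \left(9 + 17\right) = 0 - 26 = -26$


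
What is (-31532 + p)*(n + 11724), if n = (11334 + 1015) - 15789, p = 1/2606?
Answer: -340358043522/1303 ≈ -2.6121e+8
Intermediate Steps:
p = 1/2606 ≈ 0.00038373
n = -3440 (n = 12349 - 15789 = -3440)
(-31532 + p)*(n + 11724) = (-31532 + 1/2606)*(-3440 + 11724) = -82172391/2606*8284 = -340358043522/1303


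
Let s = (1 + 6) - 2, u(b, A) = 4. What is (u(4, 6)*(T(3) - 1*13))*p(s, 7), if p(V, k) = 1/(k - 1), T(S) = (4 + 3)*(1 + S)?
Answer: 10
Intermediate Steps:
s = 5 (s = 7 - 2 = 5)
T(S) = 7 + 7*S (T(S) = 7*(1 + S) = 7 + 7*S)
p(V, k) = 1/(-1 + k)
(u(4, 6)*(T(3) - 1*13))*p(s, 7) = (4*((7 + 7*3) - 1*13))/(-1 + 7) = (4*((7 + 21) - 13))/6 = (4*(28 - 13))*(⅙) = (4*15)*(⅙) = 60*(⅙) = 10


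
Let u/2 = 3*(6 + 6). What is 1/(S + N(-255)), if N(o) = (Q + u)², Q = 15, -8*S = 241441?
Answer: -8/180889 ≈ -4.4226e-5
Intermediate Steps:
S = -241441/8 (S = -⅛*241441 = -241441/8 ≈ -30180.)
u = 72 (u = 2*(3*(6 + 6)) = 2*(3*12) = 2*36 = 72)
N(o) = 7569 (N(o) = (15 + 72)² = 87² = 7569)
1/(S + N(-255)) = 1/(-241441/8 + 7569) = 1/(-180889/8) = -8/180889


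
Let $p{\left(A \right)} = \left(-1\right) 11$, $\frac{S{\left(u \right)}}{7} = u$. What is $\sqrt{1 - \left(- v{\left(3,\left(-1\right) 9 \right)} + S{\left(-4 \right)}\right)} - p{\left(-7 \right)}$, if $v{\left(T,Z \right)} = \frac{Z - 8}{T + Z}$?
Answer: $11 + \frac{\sqrt{1146}}{6} \approx 16.642$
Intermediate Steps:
$S{\left(u \right)} = 7 u$
$v{\left(T,Z \right)} = \frac{-8 + Z}{T + Z}$
$p{\left(A \right)} = -11$
$\sqrt{1 - \left(- v{\left(3,\left(-1\right) 9 \right)} + S{\left(-4 \right)}\right)} - p{\left(-7 \right)} = \sqrt{1 + \left(\frac{-8 - 9}{3 - 9} - 7 \left(-4\right)\right)} - -11 = \sqrt{1 + \left(\frac{-8 - 9}{3 - 9} - -28\right)} + 11 = \sqrt{1 + \left(\frac{1}{-6} \left(-17\right) + 28\right)} + 11 = \sqrt{1 + \left(\left(- \frac{1}{6}\right) \left(-17\right) + 28\right)} + 11 = \sqrt{1 + \left(\frac{17}{6} + 28\right)} + 11 = \sqrt{1 + \frac{185}{6}} + 11 = \sqrt{\frac{191}{6}} + 11 = \frac{\sqrt{1146}}{6} + 11 = 11 + \frac{\sqrt{1146}}{6}$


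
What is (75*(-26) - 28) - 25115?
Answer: -27093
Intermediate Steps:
(75*(-26) - 28) - 25115 = (-1950 - 28) - 25115 = -1978 - 25115 = -27093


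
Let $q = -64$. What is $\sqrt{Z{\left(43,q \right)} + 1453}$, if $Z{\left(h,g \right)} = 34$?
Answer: $\sqrt{1487} \approx 38.562$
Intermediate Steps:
$\sqrt{Z{\left(43,q \right)} + 1453} = \sqrt{34 + 1453} = \sqrt{1487}$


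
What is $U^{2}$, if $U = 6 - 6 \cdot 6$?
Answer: $900$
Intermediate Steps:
$U = -30$ ($U = 6 - 36 = -30$)
$U^{2} = \left(-30\right)^{2} = 900$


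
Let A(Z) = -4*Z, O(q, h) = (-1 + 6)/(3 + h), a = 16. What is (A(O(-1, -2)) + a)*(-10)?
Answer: 40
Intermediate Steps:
O(q, h) = 5/(3 + h)
(A(O(-1, -2)) + a)*(-10) = (-20/(3 - 2) + 16)*(-10) = (-20/1 + 16)*(-10) = (-20 + 16)*(-10) = -4*(-10) = 40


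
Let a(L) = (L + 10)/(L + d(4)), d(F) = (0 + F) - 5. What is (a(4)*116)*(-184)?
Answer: -298816/3 ≈ -99605.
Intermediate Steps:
d(F) = -5 + F (d(F) = F - 5 = -5 + F)
a(L) = (10 + L)/(-1 + L) (a(L) = (L + 10)/(L + (-5 + 4)) = (10 + L)/(L - 1) = (10 + L)/(-1 + L))
(a(4)*116)*(-184) = (((10 + 4)/(-1 + 4))*116)*(-184) = ((14/3)*116)*(-184) = (1624/3)*(-184) = -298816/3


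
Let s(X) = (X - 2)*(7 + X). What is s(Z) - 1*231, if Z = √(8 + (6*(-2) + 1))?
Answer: -248 + 5*I*√3 ≈ -248.0 + 8.6602*I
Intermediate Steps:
Z = I*√3 (Z = √(8 + (-12 + 1)) = √(8 - 11) = √(-3) = I*√3 ≈ 1.732*I)
s(X) = (-2 + X)*(7 + X)
s(Z) - 1*231 = (-14 + (I*√3)² + 5*(I*√3)) - 1*231 = (-14 - 3 + 5*I*√3) - 231 = (-17 + 5*I*√3) - 231 = -248 + 5*I*√3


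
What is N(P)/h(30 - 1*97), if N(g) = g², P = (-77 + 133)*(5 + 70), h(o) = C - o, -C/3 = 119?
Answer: -1764000/29 ≈ -60828.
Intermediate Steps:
C = -357 (C = -3*119 = -357)
h(o) = -357 - o
P = 4200 (P = 56*75 = 4200)
N(P)/h(30 - 1*97) = 4200²/(-357 - (30 - 1*97)) = 17640000/(-357 - (30 - 97)) = 17640000/(-357 - 1*(-67)) = 17640000/(-357 + 67) = 17640000/(-290) = 17640000*(-1/290) = -1764000/29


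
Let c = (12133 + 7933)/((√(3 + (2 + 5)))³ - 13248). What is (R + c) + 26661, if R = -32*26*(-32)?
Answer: 1168963100159/21938563 - 50165*√10/43877126 ≈ 53284.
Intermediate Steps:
c = 20066/(-13248 + 10*√10) (c = 20066/((√(3 + 7))³ - 13248) = 20066/((√10)³ - 13248) = 20066/(10*√10 - 13248) = 20066/(-13248 + 10*√10) ≈ -1.5183)
R = 26624 (R = -832*(-32) = -1*(-26624) = 26624)
(R + c) + 26661 = (26624 + (-33229296/21938563 - 50165*√10/43877126)) + 26661 = (584059072016/21938563 - 50165*√10/43877126) + 26661 = 1168963100159/21938563 - 50165*√10/43877126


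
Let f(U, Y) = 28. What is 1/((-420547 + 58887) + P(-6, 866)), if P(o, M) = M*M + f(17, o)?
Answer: 1/388324 ≈ 2.5752e-6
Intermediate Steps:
P(o, M) = 28 + M² (P(o, M) = M*M + 28 = M² + 28 = 28 + M²)
1/((-420547 + 58887) + P(-6, 866)) = 1/((-420547 + 58887) + (28 + 866²)) = 1/(-361660 + (28 + 749956)) = 1/(-361660 + 749984) = 1/388324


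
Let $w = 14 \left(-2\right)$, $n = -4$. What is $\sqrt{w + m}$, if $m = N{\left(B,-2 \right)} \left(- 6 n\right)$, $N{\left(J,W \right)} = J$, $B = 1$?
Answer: $2 i \approx 2.0 i$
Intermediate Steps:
$w = -28$
$m = 24$ ($m = 1 \left(\left(-6\right) \left(-4\right)\right) = 1 \cdot 24 = 24$)
$\sqrt{w + m} = \sqrt{-28 + 24} = \sqrt{-4} = 2 i$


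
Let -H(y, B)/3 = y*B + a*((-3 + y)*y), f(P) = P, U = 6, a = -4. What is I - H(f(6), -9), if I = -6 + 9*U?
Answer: -330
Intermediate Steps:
I = 48 (I = -6 + 9*6 = -6 + 54 = 48)
H(y, B) = -3*B*y + 12*y*(-3 + y) (H(y, B) = -3*(y*B - 4*(-3 + y)*y) = -3*(B*y - 4*y*(-3 + y)) = -3*B*y + 12*y*(-3 + y))
I - H(f(6), -9) = 48 - 3*6*(-12 - 1*(-9) + 4*6) = 48 - 3*6*(-12 + 9 + 24) = 48 - 3*6*21 = 48 - 1*378 = 48 - 378 = -330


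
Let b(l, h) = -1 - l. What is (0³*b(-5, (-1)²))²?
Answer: 0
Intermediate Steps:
(0³*b(-5, (-1)²))² = (0³*(-1 - 1*(-5)))² = (0*(-1 + 5))² = (0*4)² = 0² = 0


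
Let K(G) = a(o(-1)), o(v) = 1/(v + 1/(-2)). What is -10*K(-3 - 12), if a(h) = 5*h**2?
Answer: -200/9 ≈ -22.222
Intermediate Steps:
o(v) = 1/(-1/2 + v) (o(v) = 1/(v - 1/2) = 1/(-1/2 + v))
K(G) = 20/9 (K(G) = 5*(2/(-1 + 2*(-1)))**2 = 5*(2/(-1 - 2))**2 = 5*(2/(-3))**2 = 5*(2*(-1/3))**2 = 5*(-2/3)**2 = 5*(4/9) = 20/9)
-10*K(-3 - 12) = -10*20/9 = -200/9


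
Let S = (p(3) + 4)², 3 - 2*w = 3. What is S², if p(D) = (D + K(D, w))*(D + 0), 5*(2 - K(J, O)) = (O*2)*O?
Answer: 130321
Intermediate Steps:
w = 0 (w = 3/2 - ½*3 = 3/2 - 3/2 = 0)
K(J, O) = 2 - 2*O²/5 (K(J, O) = 2 - O*2*O/5 = 2 - 2*O*O/5 = 2 - 2*O²/5)
p(D) = D*(2 + D) (p(D) = (D + (2 - ⅖*0²))*(D + 0) = (D + (2 - ⅖*0))*D = (D + (2 + 0))*D = (D + 2)*D = (2 + D)*D = D*(2 + D))
S = 361 (S = (3*(2 + 3) + 4)² = (3*5 + 4)² = (15 + 4)² = 19² = 361)
S² = 361² = 130321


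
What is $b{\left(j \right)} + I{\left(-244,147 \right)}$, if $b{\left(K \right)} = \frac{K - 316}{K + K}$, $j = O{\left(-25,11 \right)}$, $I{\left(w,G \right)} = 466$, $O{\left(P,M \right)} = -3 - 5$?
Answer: $\frac{1945}{4} \approx 486.25$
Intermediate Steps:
$O{\left(P,M \right)} = -8$ ($O{\left(P,M \right)} = -3 - 5 = -8$)
$j = -8$
$b{\left(K \right)} = \frac{-316 + K}{2 K}$
$b{\left(j \right)} + I{\left(-244,147 \right)} = \frac{-316 - 8}{2 \left(-8\right)} + 466 = \frac{1}{2} \left(- \frac{1}{8}\right) \left(-324\right) + 466 = \frac{81}{4} + 466 = \frac{1945}{4}$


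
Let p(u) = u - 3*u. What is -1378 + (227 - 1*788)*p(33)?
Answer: 35648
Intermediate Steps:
p(u) = -2*u
-1378 + (227 - 1*788)*p(33) = -1378 + (227 - 1*788)*(-2*33) = -1378 + (227 - 788)*(-66) = -1378 - 561*(-66) = -1378 + 37026 = 35648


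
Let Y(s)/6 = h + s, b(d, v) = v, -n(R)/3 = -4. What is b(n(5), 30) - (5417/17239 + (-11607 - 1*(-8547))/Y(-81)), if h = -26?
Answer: 45965681/1844573 ≈ 24.919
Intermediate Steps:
n(R) = 12 (n(R) = -3*(-4) = 12)
Y(s) = -156 + 6*s (Y(s) = 6*(-26 + s) = -156 + 6*s)
b(n(5), 30) - (5417/17239 + (-11607 - 1*(-8547))/Y(-81)) = 30 - (5417/17239 + (-11607 - 1*(-8547))/(-156 + 6*(-81))) = 30 - (5417*(1/17239) + (-11607 + 8547)/(-156 - 486)) = 30 - (5417/17239 - 3060/(-642)) = 30 - (5417/17239 - 3060*(-1/642)) = 30 - (5417/17239 + 510/107) = 30 - 1*9371509/1844573 = 30 - 9371509/1844573 = 45965681/1844573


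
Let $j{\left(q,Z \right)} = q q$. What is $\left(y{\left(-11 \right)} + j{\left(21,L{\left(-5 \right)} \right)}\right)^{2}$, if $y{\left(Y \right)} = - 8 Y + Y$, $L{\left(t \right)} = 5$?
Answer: $268324$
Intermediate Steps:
$j{\left(q,Z \right)} = q^{2}$
$y{\left(Y \right)} = - 7 Y$
$\left(y{\left(-11 \right)} + j{\left(21,L{\left(-5 \right)} \right)}\right)^{2} = \left(\left(-7\right) \left(-11\right) + 21^{2}\right)^{2} = \left(77 + 441\right)^{2} = 518^{2} = 268324$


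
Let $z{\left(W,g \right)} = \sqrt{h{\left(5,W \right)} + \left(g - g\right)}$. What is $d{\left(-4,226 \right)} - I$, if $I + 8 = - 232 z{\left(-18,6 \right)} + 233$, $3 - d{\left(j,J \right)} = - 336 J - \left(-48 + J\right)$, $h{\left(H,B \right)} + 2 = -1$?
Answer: $75892 + 232 i \sqrt{3} \approx 75892.0 + 401.84 i$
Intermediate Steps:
$h{\left(H,B \right)} = -3$ ($h{\left(H,B \right)} = -2 - 1 = -3$)
$z{\left(W,g \right)} = i \sqrt{3}$ ($z{\left(W,g \right)} = \sqrt{-3 + \left(g - g\right)} = \sqrt{-3 + 0} = \sqrt{-3} = i \sqrt{3}$)
$d{\left(j,J \right)} = -45 + 337 J$ ($d{\left(j,J \right)} = 3 - \left(- 336 J - \left(-48 + J\right)\right) = 3 - \left(48 - 337 J\right) = 3 + \left(-48 + 337 J\right) = -45 + 337 J$)
$I = 225 - 232 i \sqrt{3}$ ($I = -8 + \left(- 232 i \sqrt{3} + 233\right) = -8 + \left(233 - 232 i \sqrt{3}\right) = 225 - 232 i \sqrt{3} \approx 225.0 - 401.84 i$)
$d{\left(-4,226 \right)} - I = \left(-45 + 337 \cdot 226\right) - \left(225 - 232 i \sqrt{3}\right) = \left(-45 + 76162\right) - \left(225 - 232 i \sqrt{3}\right) = 76117 - \left(225 - 232 i \sqrt{3}\right) = 75892 + 232 i \sqrt{3}$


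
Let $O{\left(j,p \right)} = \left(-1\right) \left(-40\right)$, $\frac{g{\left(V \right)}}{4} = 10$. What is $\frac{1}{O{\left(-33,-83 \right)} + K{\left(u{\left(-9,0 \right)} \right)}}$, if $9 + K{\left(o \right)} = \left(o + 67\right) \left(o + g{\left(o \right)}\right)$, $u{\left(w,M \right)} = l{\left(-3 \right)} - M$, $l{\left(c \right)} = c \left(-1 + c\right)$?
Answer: $\frac{1}{4139} \approx 0.0002416$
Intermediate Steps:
$g{\left(V \right)} = 40$ ($g{\left(V \right)} = 4 \cdot 10 = 40$)
$O{\left(j,p \right)} = 40$
$u{\left(w,M \right)} = 12 - M$ ($u{\left(w,M \right)} = - 3 \left(-1 - 3\right) - M = \left(-3\right) \left(-4\right) - M = 12 - M$)
$K{\left(o \right)} = -9 + \left(40 + o\right) \left(67 + o\right)$ ($K{\left(o \right)} = -9 + \left(o + 67\right) \left(o + 40\right) = -9 + \left(67 + o\right) \left(40 + o\right) = -9 + \left(40 + o\right) \left(67 + o\right)$)
$\frac{1}{O{\left(-33,-83 \right)} + K{\left(u{\left(-9,0 \right)} \right)}} = \frac{1}{40 + \left(2671 + \left(12 - 0\right)^{2} + 107 \left(12 - 0\right)\right)} = \frac{1}{40 + \left(2671 + \left(12 + 0\right)^{2} + 107 \left(12 + 0\right)\right)} = \frac{1}{40 + \left(2671 + 12^{2} + 107 \cdot 12\right)} = \frac{1}{40 + \left(2671 + 144 + 1284\right)} = \frac{1}{40 + 4099} = \frac{1}{4139}$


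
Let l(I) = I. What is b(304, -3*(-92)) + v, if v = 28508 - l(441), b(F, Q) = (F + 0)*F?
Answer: 120483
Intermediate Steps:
b(F, Q) = F² (b(F, Q) = F*F = F²)
v = 28067 (v = 28508 - 1*441 = 28508 - 441 = 28067)
b(304, -3*(-92)) + v = 304² + 28067 = 92416 + 28067 = 120483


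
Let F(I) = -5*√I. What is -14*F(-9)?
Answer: 210*I ≈ 210.0*I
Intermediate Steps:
-14*F(-9) = -(-70)*√(-9) = -(-70)*3*I = -(-210)*I = 210*I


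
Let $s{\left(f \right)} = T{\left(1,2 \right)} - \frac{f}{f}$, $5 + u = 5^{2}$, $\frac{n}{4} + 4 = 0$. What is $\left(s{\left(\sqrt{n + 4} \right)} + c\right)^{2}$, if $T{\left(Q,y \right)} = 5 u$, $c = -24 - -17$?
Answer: $8464$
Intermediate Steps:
$n = -16$ ($n = -16 + 4 \cdot 0 = -16 + 0 = -16$)
$u = 20$ ($u = -5 + 5^{2} = -5 + 25 = 20$)
$c = -7$ ($c = -24 + 17 = -7$)
$T{\left(Q,y \right)} = 100$ ($T{\left(Q,y \right)} = 5 \cdot 20 = 100$)
$s{\left(f \right)} = 99$ ($s{\left(f \right)} = 100 - \frac{f}{f} = 100 - 1 = 99$)
$\left(s{\left(\sqrt{n + 4} \right)} + c\right)^{2} = \left(99 - 7\right)^{2} = 92^{2} = 8464$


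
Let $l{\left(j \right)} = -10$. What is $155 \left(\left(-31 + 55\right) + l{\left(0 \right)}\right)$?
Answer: $2170$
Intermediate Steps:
$155 \left(\left(-31 + 55\right) + l{\left(0 \right)}\right) = 155 \left(\left(-31 + 55\right) - 10\right) = 155 \left(24 - 10\right) = 155 \cdot 14 = 2170$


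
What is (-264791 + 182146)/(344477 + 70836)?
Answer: -82645/415313 ≈ -0.19899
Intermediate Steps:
(-264791 + 182146)/(344477 + 70836) = -82645/415313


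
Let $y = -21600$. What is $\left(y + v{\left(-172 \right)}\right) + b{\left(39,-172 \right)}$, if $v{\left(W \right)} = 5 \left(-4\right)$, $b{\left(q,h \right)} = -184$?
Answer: $-21804$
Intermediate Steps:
$v{\left(W \right)} = -20$
$\left(y + v{\left(-172 \right)}\right) + b{\left(39,-172 \right)} = \left(-21600 - 20\right) - 184 = -21620 - 184 = -21804$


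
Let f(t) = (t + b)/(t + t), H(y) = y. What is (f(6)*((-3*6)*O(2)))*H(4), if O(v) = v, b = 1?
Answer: -84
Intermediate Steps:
f(t) = (1 + t)/(2*t) (f(t) = (t + 1)/(t + t) = (1 + t)/((2*t)) = (1 + t)*(1/(2*t)) = (1 + t)/(2*t))
(f(6)*((-3*6)*O(2)))*H(4) = (((1/2)*(1 + 6)/6)*(-3*6*2))*4 = (((1/2)*(1/6)*7)*(-18*2))*4 = ((7/12)*(-36))*4 = -21*4 = -84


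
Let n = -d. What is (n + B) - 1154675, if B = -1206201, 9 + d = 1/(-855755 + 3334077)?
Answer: -5850988625175/2478322 ≈ -2.3609e+6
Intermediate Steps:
d = -22304897/2478322 (d = -9 + 1/(-855755 + 3334077) = -9 + 1/2478322 = -22304897/2478322 ≈ -9.0000)
n = 22304897/2478322 (n = -1*(-22304897/2478322) = 22304897/2478322 ≈ 9.0000)
(n + B) - 1154675 = (22304897/2478322 - 1206201) - 1154675 = -2989332169825/2478322 - 1154675 = -5850988625175/2478322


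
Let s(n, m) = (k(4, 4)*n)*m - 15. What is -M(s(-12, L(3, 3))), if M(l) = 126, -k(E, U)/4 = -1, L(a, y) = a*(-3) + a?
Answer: -126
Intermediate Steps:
L(a, y) = -2*a (L(a, y) = -3*a + a = -2*a)
k(E, U) = 4 (k(E, U) = -4*(-1) = 4)
s(n, m) = -15 + 4*m*n (s(n, m) = (4*n)*m - 15 = 4*m*n - 15 = -15 + 4*m*n)
-M(s(-12, L(3, 3))) = -1*126 = -126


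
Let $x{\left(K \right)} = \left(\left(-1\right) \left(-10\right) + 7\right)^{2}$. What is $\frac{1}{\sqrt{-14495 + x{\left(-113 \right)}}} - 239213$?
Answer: $-239213 - \frac{i \sqrt{14206}}{14206} \approx -2.3921 \cdot 10^{5} - 0.00839 i$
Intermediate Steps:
$x{\left(K \right)} = 289$ ($x{\left(K \right)} = \left(10 + 7\right)^{2} = 17^{2} = 289$)
$\frac{1}{\sqrt{-14495 + x{\left(-113 \right)}}} - 239213 = \frac{1}{\sqrt{-14495 + 289}} - 239213 = \frac{1}{\sqrt{-14206}} - 239213 = \frac{1}{i \sqrt{14206}} - 239213 = - \frac{i \sqrt{14206}}{14206} - 239213 = -239213 - \frac{i \sqrt{14206}}{14206}$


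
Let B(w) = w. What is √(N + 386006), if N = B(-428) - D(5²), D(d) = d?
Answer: √385553 ≈ 620.93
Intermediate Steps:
N = -453 (N = -428 - 1*5² = -428 - 1*25 = -428 - 25 = -453)
√(N + 386006) = √(-453 + 386006) = √385553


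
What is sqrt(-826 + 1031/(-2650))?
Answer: I*sqrt(232132686)/530 ≈ 28.747*I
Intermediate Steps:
sqrt(-826 + 1031/(-2650)) = sqrt(-826 + 1031*(-1/2650)) = sqrt(-826 - 1031/2650) = sqrt(-2189931/2650) = I*sqrt(232132686)/530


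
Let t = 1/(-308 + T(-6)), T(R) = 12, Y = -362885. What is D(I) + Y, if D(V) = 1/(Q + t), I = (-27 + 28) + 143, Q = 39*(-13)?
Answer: -54459240901/150073 ≈ -3.6289e+5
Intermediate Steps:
t = -1/296 (t = 1/(-308 + 12) = 1/(-296) = -1/296 ≈ -0.0033784)
Q = -507
I = 144 (I = 1 + 143 = 144)
D(V) = -296/150073 (D(V) = 1/(-507 - 1/296) = 1/(-150073/296) = -296/150073)
D(I) + Y = -296/150073 - 362885 = -54459240901/150073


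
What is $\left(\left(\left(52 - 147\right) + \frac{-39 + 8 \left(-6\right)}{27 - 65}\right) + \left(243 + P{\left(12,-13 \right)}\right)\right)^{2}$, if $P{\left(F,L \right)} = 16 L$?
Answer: $\frac{4809249}{1444} \approx 3330.5$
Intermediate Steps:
$\left(\left(\left(52 - 147\right) + \frac{-39 + 8 \left(-6\right)}{27 - 65}\right) + \left(243 + P{\left(12,-13 \right)}\right)\right)^{2} = \left(\left(\left(52 - 147\right) + \frac{-39 + 8 \left(-6\right)}{27 - 65}\right) + \left(243 + 16 \left(-13\right)\right)\right)^{2} = \left(\left(-95 + \frac{-39 - 48}{-38}\right) + \left(243 - 208\right)\right)^{2} = \left(\left(-95 - - \frac{87}{38}\right) + 35\right)^{2} = \left(\left(-95 + \frac{87}{38}\right) + 35\right)^{2} = \left(- \frac{3523}{38} + 35\right)^{2} = \left(- \frac{2193}{38}\right)^{2} = \frac{4809249}{1444}$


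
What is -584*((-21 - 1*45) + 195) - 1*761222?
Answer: -836558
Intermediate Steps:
-584*((-21 - 1*45) + 195) - 1*761222 = -584*((-21 - 45) + 195) - 761222 = -584*(-66 + 195) - 761222 = -584*129 - 761222 = -75336 - 761222 = -836558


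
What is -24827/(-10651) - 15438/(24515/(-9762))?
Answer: 1605775641061/261109265 ≈ 6149.8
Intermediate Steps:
-24827/(-10651) - 15438/(24515/(-9762)) = -24827*(-1/10651) - 15438/(24515*(-1/9762)) = 24827/10651 - 15438/(-24515/9762) = 24827/10651 - 15438*(-9762/24515) = 24827/10651 + 150705756/24515 = 1605775641061/261109265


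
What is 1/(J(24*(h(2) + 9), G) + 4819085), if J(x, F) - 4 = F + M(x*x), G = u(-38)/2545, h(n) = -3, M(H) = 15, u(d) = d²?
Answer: 2545/12264621124 ≈ 2.0751e-7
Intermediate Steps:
G = 1444/2545 (G = (-38)²/2545 = 1444*(1/2545) = 1444/2545 ≈ 0.56739)
J(x, F) = 19 + F (J(x, F) = 4 + (F + 15) = 4 + (15 + F) = 19 + F)
1/(J(24*(h(2) + 9), G) + 4819085) = 1/((19 + 1444/2545) + 4819085) = 1/(49799/2545 + 4819085) = 1/(12264621124/2545) = 2545/12264621124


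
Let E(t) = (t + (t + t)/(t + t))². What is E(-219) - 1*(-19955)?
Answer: 67479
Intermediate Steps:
E(t) = (1 + t)² (E(t) = (t + (2*t)/((2*t)))² = (t + (2*t)*(1/(2*t)))² = (t + 1)² = (1 + t)²)
E(-219) - 1*(-19955) = (1 - 219)² - 1*(-19955) = (-218)² + 19955 = 47524 + 19955 = 67479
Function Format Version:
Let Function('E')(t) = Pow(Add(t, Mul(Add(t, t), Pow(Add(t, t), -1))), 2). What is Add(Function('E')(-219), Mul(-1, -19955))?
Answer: 67479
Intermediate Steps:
Function('E')(t) = Pow(Add(1, t), 2) (Function('E')(t) = Pow(Add(t, Mul(Mul(2, t), Pow(Mul(2, t), -1))), 2) = Pow(Add(t, Mul(Mul(2, t), Mul(Rational(1, 2), Pow(t, -1)))), 2) = Pow(Add(t, 1), 2) = Pow(Add(1, t), 2))
Add(Function('E')(-219), Mul(-1, -19955)) = Add(Pow(Add(1, -219), 2), Mul(-1, -19955)) = Add(Pow(-218, 2), 19955) = Add(47524, 19955) = 67479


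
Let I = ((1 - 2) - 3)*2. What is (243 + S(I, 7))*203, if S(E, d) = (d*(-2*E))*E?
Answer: -132559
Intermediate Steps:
I = -8 (I = (-1 - 3)*2 = -4*2 = -8)
S(E, d) = -2*d*E**2 (S(E, d) = (-2*E*d)*E = -2*d*E**2)
(243 + S(I, 7))*203 = (243 - 2*7*(-8)**2)*203 = (243 - 2*7*64)*203 = (243 - 896)*203 = -653*203 = -132559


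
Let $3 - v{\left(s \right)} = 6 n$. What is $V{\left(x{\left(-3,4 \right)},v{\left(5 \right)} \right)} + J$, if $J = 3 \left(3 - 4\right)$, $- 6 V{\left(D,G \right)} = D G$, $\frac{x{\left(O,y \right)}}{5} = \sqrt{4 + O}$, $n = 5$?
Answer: $\frac{39}{2} \approx 19.5$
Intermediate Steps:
$v{\left(s \right)} = -27$ ($v{\left(s \right)} = 3 - 6 \cdot 5 = 3 - 30 = -27$)
$x{\left(O,y \right)} = 5 \sqrt{4 + O}$
$V{\left(D,G \right)} = - \frac{D G}{6}$
$J = -3$ ($J = 3 \left(-1\right) = -3$)
$V{\left(x{\left(-3,4 \right)},v{\left(5 \right)} \right)} + J = \left(- \frac{1}{6}\right) 5 \sqrt{4 - 3} \left(-27\right) - 3 = \left(- \frac{1}{6}\right) 5 \sqrt{1} \left(-27\right) - 3 = \left(- \frac{1}{6}\right) 5 \cdot 1 \left(-27\right) - 3 = \left(- \frac{1}{6}\right) 5 \left(-27\right) - 3 = \frac{45}{2} - 3 = \frac{39}{2}$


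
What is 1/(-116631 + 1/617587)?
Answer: -617587/72029789396 ≈ -8.5740e-6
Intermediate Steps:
1/(-116631 + 1/617587) = 1/(-72029789396/617587) = -617587/72029789396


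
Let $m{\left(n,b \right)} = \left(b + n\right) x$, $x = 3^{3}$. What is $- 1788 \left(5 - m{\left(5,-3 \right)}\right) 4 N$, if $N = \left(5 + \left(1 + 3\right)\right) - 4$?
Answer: $1752240$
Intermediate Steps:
$N = 5$ ($N = \left(5 + 4\right) - 4 = 9 - 4 = 5$)
$x = 27$
$m{\left(n,b \right)} = 27 b + 27 n$ ($m{\left(n,b \right)} = \left(b + n\right) 27 = 27 b + 27 n$)
$- 1788 \left(5 - m{\left(5,-3 \right)}\right) 4 N = - 1788 \left(5 - \left(27 \left(-3\right) + 27 \cdot 5\right)\right) 4 \cdot 5 = - 1788 \left(5 - \left(-81 + 135\right)\right) 4 \cdot 5 = - 1788 \left(5 - 54\right) 4 \cdot 5 = - 1788 \left(-49\right) 4 \cdot 5 = - 1788 \left(\left(-196\right) 5\right) = \left(-1788\right) \left(-980\right) = 1752240$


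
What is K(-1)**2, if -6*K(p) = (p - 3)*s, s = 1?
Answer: 4/9 ≈ 0.44444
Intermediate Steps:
K(p) = 1/2 - p/6 (K(p) = -(p - 3)/6 = -(-3 + p)/6 = 1/2 - p/6)
K(-1)**2 = (1/2 - 1/6*(-1))**2 = (1/2 + 1/6)**2 = (2/3)**2 = 4/9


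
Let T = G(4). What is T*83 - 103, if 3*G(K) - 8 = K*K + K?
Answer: 2015/3 ≈ 671.67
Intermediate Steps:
G(K) = 8/3 + K/3 + K²/3 (G(K) = 8/3 + (K*K + K)/3 = 8/3 + (K² + K)/3 = 8/3 + (K + K²)/3 = 8/3 + (K/3 + K²/3) = 8/3 + K/3 + K²/3)
T = 28/3 (T = 8/3 + (⅓)*4 + (⅓)*4² = 8/3 + 4/3 + (⅓)*16 = 8/3 + 4/3 + 16/3 = 28/3 ≈ 9.3333)
T*83 - 103 = (28/3)*83 - 103 = 2324/3 - 103 = 2015/3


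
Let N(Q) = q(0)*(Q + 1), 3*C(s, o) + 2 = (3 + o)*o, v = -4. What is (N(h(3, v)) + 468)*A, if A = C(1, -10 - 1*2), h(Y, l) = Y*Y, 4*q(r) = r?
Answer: 16536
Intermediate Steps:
q(r) = r/4
h(Y, l) = Y**2
C(s, o) = -2/3 + o*(3 + o)/3 (C(s, o) = -2/3 + ((3 + o)*o)/3 = -2/3 + (o*(3 + o))/3 = -2/3 + o*(3 + o)/3)
A = 106/3 (A = -2/3 + (-10 - 1*2) + (-10 - 1*2)**2/3 = -2/3 + (-10 - 2) + (-10 - 2)**2/3 = -2/3 - 12 + (1/3)*(-12)**2 = -2/3 - 12 + (1/3)*144 = -2/3 - 12 + 48 = 106/3 ≈ 35.333)
N(Q) = 0 (N(Q) = ((1/4)*0)*(Q + 1) = 0*(1 + Q) = 0)
(N(h(3, v)) + 468)*A = (0 + 468)*(106/3) = 468*(106/3) = 16536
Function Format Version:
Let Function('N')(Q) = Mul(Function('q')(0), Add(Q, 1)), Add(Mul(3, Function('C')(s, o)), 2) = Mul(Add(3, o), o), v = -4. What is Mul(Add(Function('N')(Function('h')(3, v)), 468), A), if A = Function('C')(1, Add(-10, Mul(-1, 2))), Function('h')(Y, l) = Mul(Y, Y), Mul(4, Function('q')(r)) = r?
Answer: 16536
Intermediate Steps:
Function('q')(r) = Mul(Rational(1, 4), r)
Function('h')(Y, l) = Pow(Y, 2)
Function('C')(s, o) = Add(Rational(-2, 3), Mul(Rational(1, 3), o, Add(3, o))) (Function('C')(s, o) = Add(Rational(-2, 3), Mul(Rational(1, 3), Mul(Add(3, o), o))) = Add(Rational(-2, 3), Mul(Rational(1, 3), Mul(o, Add(3, o)))) = Add(Rational(-2, 3), Mul(Rational(1, 3), o, Add(3, o))))
A = Rational(106, 3) (A = Add(Rational(-2, 3), Add(-10, Mul(-1, 2)), Mul(Rational(1, 3), Pow(Add(-10, Mul(-1, 2)), 2))) = Add(Rational(-2, 3), Add(-10, -2), Mul(Rational(1, 3), Pow(Add(-10, -2), 2))) = Add(Rational(-2, 3), -12, Mul(Rational(1, 3), Pow(-12, 2))) = Add(Rational(-2, 3), -12, Mul(Rational(1, 3), 144)) = Add(Rational(-2, 3), -12, 48) = Rational(106, 3) ≈ 35.333)
Function('N')(Q) = 0 (Function('N')(Q) = Mul(Mul(Rational(1, 4), 0), Add(Q, 1)) = Mul(0, Add(1, Q)) = 0)
Mul(Add(Function('N')(Function('h')(3, v)), 468), A) = Mul(Add(0, 468), Rational(106, 3)) = Mul(468, Rational(106, 3)) = 16536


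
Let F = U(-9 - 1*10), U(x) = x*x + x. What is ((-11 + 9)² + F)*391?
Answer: 135286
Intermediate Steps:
U(x) = x + x² (U(x) = x² + x = x + x²)
F = 342 (F = (-9 - 1*10)*(1 + (-9 - 1*10)) = (-9 - 10)*(1 + (-9 - 10)) = -19*(1 - 19) = -19*(-18) = 342)
((-11 + 9)² + F)*391 = ((-11 + 9)² + 342)*391 = ((-2)² + 342)*391 = (4 + 342)*391 = 346*391 = 135286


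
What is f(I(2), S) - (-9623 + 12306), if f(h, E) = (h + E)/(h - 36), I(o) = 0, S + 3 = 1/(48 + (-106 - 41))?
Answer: -4780957/1782 ≈ -2682.9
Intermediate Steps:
S = -298/99 (S = -3 + 1/(48 + (-106 - 41)) = -3 + 1/(48 - 147) = -3 + 1/(-99) = -3 - 1/99 = -298/99 ≈ -3.0101)
f(h, E) = (E + h)/(-36 + h)
f(I(2), S) - (-9623 + 12306) = (-298/99 + 0)/(-36 + 0) - (-9623 + 12306) = -298/99/(-36) - 1*2683 = -1/36*(-298/99) - 2683 = 149/1782 - 2683 = -4780957/1782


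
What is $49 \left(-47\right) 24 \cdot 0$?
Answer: $0$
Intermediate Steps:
$49 \left(-47\right) 24 \cdot 0 = \left(-2303\right) 0 = 0$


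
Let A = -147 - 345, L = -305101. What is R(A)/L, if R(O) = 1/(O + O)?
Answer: 1/300219384 ≈ 3.3309e-9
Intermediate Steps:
A = -492
R(O) = 1/(2*O)
R(A)/L = ((½)/(-492))/(-305101) = ((½)*(-1/492))*(-1/305101) = -1/984*(-1/305101) = 1/300219384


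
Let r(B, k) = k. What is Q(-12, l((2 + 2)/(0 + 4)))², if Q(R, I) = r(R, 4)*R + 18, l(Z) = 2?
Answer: 900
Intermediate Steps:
Q(R, I) = 18 + 4*R (Q(R, I) = 4*R + 18 = 18 + 4*R)
Q(-12, l((2 + 2)/(0 + 4)))² = (18 + 4*(-12))² = (18 - 48)² = (-30)² = 900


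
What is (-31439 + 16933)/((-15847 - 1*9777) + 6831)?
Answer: 14506/18793 ≈ 0.77188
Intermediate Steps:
(-31439 + 16933)/((-15847 - 1*9777) + 6831) = -14506/((-15847 - 9777) + 6831) = -14506/(-25624 + 6831) = -14506/(-18793) = -14506*(-1/18793) = 14506/18793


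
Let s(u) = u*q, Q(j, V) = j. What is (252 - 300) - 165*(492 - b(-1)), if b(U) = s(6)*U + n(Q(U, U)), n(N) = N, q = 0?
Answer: -81393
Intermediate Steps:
s(u) = 0 (s(u) = u*0 = 0)
b(U) = U (b(U) = 0*U + U = 0 + U = U)
(252 - 300) - 165*(492 - b(-1)) = (252 - 300) - 165*(492 - 1*(-1)) = -48 - 165*(492 + 1) = -48 - 165*493 = -48 - 81345 = -81393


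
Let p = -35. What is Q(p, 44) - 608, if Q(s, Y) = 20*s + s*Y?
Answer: -2848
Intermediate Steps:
Q(s, Y) = 20*s + Y*s
Q(p, 44) - 608 = -35*(20 + 44) - 608 = -35*64 - 608 = -2240 - 608 = -2848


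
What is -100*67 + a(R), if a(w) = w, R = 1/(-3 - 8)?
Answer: -73701/11 ≈ -6700.1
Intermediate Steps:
R = -1/11 (R = 1/(-11) = -1/11 ≈ -0.090909)
-100*67 + a(R) = -100*67 - 1/11 = -6700 - 1/11 = -73701/11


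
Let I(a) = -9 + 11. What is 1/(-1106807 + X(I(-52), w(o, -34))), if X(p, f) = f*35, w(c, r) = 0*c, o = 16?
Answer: -1/1106807 ≈ -9.0350e-7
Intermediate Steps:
I(a) = 2
w(c, r) = 0
X(p, f) = 35*f
1/(-1106807 + X(I(-52), w(o, -34))) = 1/(-1106807 + 35*0) = 1/(-1106807 + 0) = 1/(-1106807) = -1/1106807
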